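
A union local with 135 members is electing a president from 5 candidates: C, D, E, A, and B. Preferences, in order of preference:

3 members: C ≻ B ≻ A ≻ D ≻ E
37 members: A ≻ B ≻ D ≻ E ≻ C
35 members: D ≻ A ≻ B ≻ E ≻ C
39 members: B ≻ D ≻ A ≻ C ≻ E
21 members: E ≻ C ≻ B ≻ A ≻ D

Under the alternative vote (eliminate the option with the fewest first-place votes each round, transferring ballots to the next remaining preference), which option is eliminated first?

Round 1: C 3, D 35, E 21, A 37, B 39. Eliminate C.

C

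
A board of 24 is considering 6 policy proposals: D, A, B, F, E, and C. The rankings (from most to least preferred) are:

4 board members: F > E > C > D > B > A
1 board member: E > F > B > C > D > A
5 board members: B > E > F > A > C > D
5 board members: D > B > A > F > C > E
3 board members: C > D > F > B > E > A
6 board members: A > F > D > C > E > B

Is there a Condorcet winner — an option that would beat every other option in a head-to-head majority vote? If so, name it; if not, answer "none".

F vs D: 16–8 for F.
F vs A: 13–11 for F.
F vs B: 14–10 for F.
F vs E: 18–6 for F.
F vs C: 21–3 for F.
F beats every other option head-to-head.

F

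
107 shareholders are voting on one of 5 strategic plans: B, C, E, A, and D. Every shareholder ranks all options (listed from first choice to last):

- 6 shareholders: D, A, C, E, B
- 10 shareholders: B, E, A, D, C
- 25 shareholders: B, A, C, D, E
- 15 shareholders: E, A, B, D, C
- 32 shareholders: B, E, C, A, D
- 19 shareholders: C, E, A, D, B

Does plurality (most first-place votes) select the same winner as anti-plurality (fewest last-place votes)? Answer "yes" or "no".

no

Plurality — first-place votes: B 67, C 19, E 15, A 0, D 6. Winner: B.
Anti-plurality — last-place votes: B 25, C 25, E 25, A 0, D 32. Winner: A.
The two methods disagree.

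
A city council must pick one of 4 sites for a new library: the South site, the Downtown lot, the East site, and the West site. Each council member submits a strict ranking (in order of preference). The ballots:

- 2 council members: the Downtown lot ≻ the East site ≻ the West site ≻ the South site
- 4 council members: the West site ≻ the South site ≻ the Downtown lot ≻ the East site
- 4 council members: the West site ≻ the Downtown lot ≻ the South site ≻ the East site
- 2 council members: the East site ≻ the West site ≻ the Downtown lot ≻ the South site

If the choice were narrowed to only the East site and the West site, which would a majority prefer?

Voters preferring the East site to the West site: 4; preferring the West site to the East site: 8.
the West site wins the head-to-head.

the West site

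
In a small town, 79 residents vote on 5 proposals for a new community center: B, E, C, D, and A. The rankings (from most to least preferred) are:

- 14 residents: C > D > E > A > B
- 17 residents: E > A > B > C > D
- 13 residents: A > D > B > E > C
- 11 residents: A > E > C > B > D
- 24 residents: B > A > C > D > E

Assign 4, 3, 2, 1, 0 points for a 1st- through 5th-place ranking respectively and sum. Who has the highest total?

B: 14·0 + 17·2 + 13·2 + 11·1 + 24·4 = 167
E: 14·2 + 17·4 + 13·1 + 11·3 + 24·0 = 142
C: 14·4 + 17·1 + 13·0 + 11·2 + 24·2 = 143
D: 14·3 + 17·0 + 13·3 + 11·0 + 24·1 = 105
A: 14·1 + 17·3 + 13·4 + 11·4 + 24·3 = 233
A has the highest Borda score (233).

A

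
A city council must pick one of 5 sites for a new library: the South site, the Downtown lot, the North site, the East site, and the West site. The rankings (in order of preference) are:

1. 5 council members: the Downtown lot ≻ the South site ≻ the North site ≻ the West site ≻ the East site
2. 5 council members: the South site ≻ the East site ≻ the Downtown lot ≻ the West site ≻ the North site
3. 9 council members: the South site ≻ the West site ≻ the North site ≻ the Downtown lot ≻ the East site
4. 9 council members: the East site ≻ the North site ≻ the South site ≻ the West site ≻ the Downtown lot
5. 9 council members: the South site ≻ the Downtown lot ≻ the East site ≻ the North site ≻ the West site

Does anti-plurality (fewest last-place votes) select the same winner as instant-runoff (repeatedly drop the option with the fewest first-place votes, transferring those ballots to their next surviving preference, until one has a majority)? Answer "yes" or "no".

Anti-plurality — last-place votes: the South site 0, the Downtown lot 9, the North site 5, the East site 14, the West site 9. Winner: the South site.
Instant-runoff — R1 the South site 23, the Downtown lot 5, the North site 0, the East site 9, the West site 0 (the South site winner). Winner: the South site.
The two methods agree.

yes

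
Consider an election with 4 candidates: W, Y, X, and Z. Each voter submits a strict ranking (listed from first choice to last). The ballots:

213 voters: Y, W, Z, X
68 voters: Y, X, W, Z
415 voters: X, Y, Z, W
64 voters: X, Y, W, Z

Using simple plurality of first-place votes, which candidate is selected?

First-place votes: W 0, Y 281, X 479, Z 0.
X has the most first-place votes.

X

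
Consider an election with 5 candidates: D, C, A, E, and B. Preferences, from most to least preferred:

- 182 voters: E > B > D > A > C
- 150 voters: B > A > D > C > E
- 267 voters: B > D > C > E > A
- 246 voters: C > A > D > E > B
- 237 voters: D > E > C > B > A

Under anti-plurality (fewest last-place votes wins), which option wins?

Last-place votes: D 0, C 182, A 504, E 150, B 246.
D is ranked last by the fewest voters, so D wins.

D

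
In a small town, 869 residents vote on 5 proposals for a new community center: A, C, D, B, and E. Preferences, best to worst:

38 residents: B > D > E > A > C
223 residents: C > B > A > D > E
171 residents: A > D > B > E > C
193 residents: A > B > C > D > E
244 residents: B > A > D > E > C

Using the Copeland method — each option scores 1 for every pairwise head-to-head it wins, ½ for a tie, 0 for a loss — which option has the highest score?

B

A: beats C, D, and E; loses to B → score 3.
C: loses to A, D, B, and E → score 0.
D: beats C and E; loses to A and B → score 2.
B: beats A, C, D, and E → score 4.
E: beats C; loses to A, D, and B → score 1.
B has the best pairwise record.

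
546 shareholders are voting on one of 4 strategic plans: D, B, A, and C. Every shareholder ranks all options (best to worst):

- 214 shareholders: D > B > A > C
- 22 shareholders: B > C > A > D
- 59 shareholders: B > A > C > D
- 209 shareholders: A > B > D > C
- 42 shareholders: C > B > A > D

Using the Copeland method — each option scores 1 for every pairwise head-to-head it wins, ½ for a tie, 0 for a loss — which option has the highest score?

D: beats C; loses to B and A → score 1.
B: beats D, A, and C → score 3.
A: beats D and C; loses to B → score 2.
C: loses to D, B, and A → score 0.
B has the best pairwise record.

B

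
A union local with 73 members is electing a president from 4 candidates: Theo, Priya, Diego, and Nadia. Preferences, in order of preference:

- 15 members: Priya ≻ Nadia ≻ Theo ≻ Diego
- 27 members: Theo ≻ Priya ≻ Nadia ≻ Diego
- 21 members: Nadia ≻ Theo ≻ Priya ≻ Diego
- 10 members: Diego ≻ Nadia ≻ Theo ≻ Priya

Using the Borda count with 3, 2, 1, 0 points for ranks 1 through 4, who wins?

Theo: 15·1 + 27·3 + 21·2 + 10·1 = 148
Priya: 15·3 + 27·2 + 21·1 + 10·0 = 120
Diego: 15·0 + 27·0 + 21·0 + 10·3 = 30
Nadia: 15·2 + 27·1 + 21·3 + 10·2 = 140
Theo has the highest Borda score (148).

Theo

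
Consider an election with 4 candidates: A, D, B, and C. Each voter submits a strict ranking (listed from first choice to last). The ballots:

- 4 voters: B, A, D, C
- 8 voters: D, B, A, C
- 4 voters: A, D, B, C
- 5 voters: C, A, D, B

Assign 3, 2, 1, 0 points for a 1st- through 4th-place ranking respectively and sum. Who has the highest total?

D

A: 4·2 + 8·1 + 4·3 + 5·2 = 38
D: 4·1 + 8·3 + 4·2 + 5·1 = 41
B: 4·3 + 8·2 + 4·1 + 5·0 = 32
C: 4·0 + 8·0 + 4·0 + 5·3 = 15
D has the highest Borda score (41).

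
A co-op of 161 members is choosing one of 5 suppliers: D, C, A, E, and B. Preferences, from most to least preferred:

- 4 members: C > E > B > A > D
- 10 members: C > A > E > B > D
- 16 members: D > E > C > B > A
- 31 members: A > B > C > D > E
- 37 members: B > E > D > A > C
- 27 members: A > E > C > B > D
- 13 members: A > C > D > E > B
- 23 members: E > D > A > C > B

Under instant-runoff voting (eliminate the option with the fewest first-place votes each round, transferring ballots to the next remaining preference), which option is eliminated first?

C

Round 1: D 16, C 14, A 71, E 23, B 37. Eliminate C.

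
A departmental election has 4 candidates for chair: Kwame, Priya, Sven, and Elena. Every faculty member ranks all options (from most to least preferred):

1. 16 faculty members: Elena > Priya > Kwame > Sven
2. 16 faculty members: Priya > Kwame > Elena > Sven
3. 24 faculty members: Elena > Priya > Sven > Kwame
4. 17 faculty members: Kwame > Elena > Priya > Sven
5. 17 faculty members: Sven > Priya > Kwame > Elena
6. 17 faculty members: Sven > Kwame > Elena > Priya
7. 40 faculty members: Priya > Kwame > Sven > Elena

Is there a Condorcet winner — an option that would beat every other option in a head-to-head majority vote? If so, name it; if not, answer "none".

none

Checking pairwise contests:
Priya beats Kwame 113–34.
Elena beats Priya 74–73.
Kwame beats Sven 89–58.
Kwame beats Elena 107–40.
Every option loses at least one head-to-head, so there is no Condorcet winner.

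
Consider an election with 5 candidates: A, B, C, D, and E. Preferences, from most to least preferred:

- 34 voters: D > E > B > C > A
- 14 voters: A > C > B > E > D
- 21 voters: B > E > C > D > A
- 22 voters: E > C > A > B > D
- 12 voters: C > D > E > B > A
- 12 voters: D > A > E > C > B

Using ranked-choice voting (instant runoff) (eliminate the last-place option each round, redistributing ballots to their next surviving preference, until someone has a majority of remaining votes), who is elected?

Round 1: A 14, B 21, C 12, D 46, E 22. Eliminate C.
Round 2: A 14, B 21, D 58, E 22. D has a majority.

D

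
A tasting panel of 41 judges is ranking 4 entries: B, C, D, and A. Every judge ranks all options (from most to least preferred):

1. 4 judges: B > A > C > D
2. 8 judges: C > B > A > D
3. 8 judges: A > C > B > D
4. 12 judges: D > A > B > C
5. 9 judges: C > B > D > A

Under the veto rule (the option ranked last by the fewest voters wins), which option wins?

Last-place votes: B 0, C 12, D 20, A 9.
B is ranked last by the fewest voters, so B wins.

B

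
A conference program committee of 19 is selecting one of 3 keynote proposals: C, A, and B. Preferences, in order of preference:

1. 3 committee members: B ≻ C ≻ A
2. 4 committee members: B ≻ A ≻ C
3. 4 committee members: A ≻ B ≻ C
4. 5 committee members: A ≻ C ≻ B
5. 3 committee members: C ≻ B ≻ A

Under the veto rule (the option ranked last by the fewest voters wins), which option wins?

B

Last-place votes: C 8, A 6, B 5.
B is ranked last by the fewest voters, so B wins.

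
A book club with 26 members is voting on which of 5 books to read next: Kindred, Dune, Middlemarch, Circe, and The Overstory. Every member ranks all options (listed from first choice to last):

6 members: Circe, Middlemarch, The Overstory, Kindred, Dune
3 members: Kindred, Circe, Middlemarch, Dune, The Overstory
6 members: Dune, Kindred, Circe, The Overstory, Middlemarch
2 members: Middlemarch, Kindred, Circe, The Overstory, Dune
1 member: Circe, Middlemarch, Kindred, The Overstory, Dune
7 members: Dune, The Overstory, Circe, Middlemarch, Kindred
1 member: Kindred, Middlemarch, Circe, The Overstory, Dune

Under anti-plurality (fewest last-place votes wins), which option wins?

Last-place votes: Kindred 7, Dune 10, Middlemarch 6, Circe 0, The Overstory 3.
Circe is ranked last by the fewest voters, so Circe wins.

Circe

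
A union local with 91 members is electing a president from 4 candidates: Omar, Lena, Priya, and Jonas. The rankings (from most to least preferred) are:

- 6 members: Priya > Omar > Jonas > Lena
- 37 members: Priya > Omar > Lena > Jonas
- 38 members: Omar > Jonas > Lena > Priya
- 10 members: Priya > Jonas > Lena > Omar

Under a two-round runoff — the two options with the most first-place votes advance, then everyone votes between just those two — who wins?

Round 1 first-place votes: Omar 38, Lena 0, Priya 53, Jonas 0.
Priya and Omar advance.
Runoff: Priya is preferred to Omar by 53 voters; Omar by 38.
Priya wins the runoff.

Priya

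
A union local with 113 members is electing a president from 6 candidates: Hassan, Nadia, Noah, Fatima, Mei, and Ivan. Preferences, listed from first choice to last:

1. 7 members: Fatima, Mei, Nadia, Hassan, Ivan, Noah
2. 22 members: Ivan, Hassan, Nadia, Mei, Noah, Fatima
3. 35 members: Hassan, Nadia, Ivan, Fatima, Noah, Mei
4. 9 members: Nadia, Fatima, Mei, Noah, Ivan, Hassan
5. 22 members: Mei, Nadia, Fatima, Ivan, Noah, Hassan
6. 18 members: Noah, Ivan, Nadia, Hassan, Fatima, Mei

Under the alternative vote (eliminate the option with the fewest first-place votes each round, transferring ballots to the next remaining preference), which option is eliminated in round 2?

Round 1: Hassan 35, Nadia 9, Noah 18, Fatima 7, Mei 22, Ivan 22. Eliminate Fatima.
Round 2: Hassan 35, Nadia 9, Noah 18, Mei 29, Ivan 22. Eliminate Nadia.

Nadia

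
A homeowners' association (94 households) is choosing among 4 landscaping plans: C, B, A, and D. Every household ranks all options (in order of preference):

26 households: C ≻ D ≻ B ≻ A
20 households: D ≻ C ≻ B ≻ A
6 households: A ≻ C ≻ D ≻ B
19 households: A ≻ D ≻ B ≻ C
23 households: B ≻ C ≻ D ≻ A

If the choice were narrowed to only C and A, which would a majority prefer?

Voters preferring C to A: 69; preferring A to C: 25.
C wins the head-to-head.

C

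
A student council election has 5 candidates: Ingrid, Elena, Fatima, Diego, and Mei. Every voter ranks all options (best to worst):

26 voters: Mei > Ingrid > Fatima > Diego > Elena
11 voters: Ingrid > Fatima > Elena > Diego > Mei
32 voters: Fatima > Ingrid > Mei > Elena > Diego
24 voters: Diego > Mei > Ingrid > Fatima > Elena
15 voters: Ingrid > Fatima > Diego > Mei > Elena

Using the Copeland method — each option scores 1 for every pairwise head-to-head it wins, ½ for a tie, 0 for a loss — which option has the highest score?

Ingrid: beats Elena, Fatima, Diego, and Mei → score 4.
Elena: loses to Ingrid, Fatima, Diego, and Mei → score 0.
Fatima: beats Elena, Diego, and Mei; loses to Ingrid → score 3.
Diego: beats Elena; loses to Ingrid, Fatima, and Mei → score 1.
Mei: beats Elena and Diego; loses to Ingrid and Fatima → score 2.
Ingrid has the best pairwise record.

Ingrid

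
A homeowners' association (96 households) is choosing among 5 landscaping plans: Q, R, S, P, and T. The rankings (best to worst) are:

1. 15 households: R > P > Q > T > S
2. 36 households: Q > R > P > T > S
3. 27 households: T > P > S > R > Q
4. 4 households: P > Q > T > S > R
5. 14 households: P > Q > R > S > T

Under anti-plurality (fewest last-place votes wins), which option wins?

Last-place votes: Q 27, R 4, S 51, P 0, T 14.
P is ranked last by the fewest voters, so P wins.

P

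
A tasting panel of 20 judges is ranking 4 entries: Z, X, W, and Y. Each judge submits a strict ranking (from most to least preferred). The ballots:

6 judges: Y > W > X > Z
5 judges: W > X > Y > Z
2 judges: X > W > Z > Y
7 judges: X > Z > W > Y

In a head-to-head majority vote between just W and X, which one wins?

W

Voters preferring W to X: 11; preferring X to W: 9.
W wins the head-to-head.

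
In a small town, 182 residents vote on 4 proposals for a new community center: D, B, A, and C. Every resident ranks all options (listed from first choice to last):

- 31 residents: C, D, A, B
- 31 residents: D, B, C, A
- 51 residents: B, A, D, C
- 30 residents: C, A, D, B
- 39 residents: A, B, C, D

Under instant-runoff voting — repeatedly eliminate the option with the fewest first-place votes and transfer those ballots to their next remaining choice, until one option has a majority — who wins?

B

Round 1: D 31, B 51, A 39, C 61. Eliminate D.
Round 2: B 82, A 39, C 61. Eliminate A.
Round 3: B 121, C 61. B has a majority.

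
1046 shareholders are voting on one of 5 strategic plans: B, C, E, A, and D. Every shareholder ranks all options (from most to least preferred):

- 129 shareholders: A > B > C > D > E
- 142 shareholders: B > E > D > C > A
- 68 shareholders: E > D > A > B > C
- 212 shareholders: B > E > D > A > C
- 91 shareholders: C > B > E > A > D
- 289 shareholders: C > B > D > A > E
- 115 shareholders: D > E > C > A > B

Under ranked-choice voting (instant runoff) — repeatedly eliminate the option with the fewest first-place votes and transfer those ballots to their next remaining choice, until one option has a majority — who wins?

Round 1: B 354, C 380, E 68, A 129, D 115. Eliminate E.
Round 2: B 354, C 380, A 129, D 183. Eliminate A.
Round 3: B 483, C 380, D 183. Eliminate D.
Round 4: B 551, C 495. B has a majority.

B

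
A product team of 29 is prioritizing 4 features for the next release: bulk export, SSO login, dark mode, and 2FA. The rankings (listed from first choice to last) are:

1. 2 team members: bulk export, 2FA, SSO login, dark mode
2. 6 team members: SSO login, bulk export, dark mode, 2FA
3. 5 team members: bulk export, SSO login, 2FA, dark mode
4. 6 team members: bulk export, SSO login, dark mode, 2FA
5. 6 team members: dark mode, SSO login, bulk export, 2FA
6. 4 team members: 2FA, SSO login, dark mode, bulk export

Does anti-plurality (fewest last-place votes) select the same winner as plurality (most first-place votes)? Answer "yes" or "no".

Anti-plurality — last-place votes: bulk export 4, SSO login 0, dark mode 7, 2FA 18. Winner: SSO login.
Plurality — first-place votes: bulk export 13, SSO login 6, dark mode 6, 2FA 4. Winner: bulk export.
The two methods disagree.

no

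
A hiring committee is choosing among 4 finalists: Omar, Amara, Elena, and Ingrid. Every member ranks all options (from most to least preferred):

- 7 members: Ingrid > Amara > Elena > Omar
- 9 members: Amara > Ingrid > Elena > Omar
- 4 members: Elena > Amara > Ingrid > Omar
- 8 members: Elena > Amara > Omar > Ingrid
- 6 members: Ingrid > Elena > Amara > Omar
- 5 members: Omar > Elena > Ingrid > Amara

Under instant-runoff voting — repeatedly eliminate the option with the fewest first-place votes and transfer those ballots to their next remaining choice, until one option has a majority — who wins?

Ingrid

Round 1: Omar 5, Amara 9, Elena 12, Ingrid 13. Eliminate Omar.
Round 2: Amara 9, Elena 17, Ingrid 13. Eliminate Amara.
Round 3: Elena 17, Ingrid 22. Ingrid has a majority.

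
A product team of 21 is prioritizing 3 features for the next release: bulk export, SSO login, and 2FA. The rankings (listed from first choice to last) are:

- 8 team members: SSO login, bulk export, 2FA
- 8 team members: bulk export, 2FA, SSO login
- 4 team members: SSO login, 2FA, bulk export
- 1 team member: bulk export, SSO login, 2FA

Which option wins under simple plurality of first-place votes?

SSO login

First-place votes: bulk export 9, SSO login 12, 2FA 0.
SSO login has the most first-place votes.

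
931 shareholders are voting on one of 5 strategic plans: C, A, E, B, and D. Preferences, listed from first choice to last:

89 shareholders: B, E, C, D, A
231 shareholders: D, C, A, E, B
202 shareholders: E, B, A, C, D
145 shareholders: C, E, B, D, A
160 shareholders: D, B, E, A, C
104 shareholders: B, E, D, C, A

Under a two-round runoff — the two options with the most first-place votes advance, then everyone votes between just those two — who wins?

Round 1 first-place votes: C 145, A 0, E 202, B 193, D 391.
D and E advance.
Runoff: D is preferred to E by 391 voters; E by 540.
E wins the runoff.

E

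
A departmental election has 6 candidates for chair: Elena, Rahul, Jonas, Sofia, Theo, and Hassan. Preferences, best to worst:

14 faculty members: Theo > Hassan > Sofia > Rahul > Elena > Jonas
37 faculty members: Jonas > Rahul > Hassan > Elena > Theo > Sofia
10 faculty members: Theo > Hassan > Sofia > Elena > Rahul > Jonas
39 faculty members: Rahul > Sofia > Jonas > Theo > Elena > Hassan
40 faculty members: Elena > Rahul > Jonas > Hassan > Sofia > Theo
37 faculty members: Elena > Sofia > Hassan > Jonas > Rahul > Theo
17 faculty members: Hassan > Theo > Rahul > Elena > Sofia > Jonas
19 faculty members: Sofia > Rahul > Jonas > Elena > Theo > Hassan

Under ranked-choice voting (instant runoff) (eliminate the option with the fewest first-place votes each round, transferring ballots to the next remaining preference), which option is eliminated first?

Hassan

Round 1: Elena 77, Rahul 39, Jonas 37, Sofia 19, Theo 24, Hassan 17. Eliminate Hassan.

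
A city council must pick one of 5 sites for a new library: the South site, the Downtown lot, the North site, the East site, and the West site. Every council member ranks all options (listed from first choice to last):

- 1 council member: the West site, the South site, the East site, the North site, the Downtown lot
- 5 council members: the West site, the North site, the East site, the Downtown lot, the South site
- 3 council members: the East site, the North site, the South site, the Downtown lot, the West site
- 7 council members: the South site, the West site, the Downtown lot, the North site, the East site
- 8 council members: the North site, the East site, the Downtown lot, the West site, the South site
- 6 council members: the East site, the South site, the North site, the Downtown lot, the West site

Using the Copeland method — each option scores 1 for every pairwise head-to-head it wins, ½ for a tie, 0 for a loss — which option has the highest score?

the North site

the South site: beats the Downtown lot and the West site; loses to the North site and the East site → score 2.
the Downtown lot: beats the West site; loses to the South site, the North site, and the East site → score 1.
the North site: beats the South site, the Downtown lot, the East site, and the West site → score 4.
the East site: beats the South site, the Downtown lot, and the West site; loses to the North site → score 3.
the West site: loses to the South site, the Downtown lot, the North site, and the East site → score 0.
the North site has the best pairwise record.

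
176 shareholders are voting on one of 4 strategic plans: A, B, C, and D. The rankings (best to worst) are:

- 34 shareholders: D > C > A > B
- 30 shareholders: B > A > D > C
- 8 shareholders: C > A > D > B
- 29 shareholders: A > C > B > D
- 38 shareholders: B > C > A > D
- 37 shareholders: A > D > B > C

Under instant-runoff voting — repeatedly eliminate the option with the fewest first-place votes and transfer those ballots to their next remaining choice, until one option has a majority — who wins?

Round 1: A 66, B 68, C 8, D 34. Eliminate C.
Round 2: A 74, B 68, D 34. Eliminate D.
Round 3: A 108, B 68. A has a majority.

A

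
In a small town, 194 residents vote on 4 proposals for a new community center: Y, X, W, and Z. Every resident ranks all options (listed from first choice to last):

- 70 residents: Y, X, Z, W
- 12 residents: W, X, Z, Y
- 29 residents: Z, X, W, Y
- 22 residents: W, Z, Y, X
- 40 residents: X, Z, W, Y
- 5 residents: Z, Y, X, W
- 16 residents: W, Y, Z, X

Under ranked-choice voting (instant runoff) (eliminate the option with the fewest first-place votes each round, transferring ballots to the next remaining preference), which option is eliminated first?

Z

Round 1: Y 70, X 40, W 50, Z 34. Eliminate Z.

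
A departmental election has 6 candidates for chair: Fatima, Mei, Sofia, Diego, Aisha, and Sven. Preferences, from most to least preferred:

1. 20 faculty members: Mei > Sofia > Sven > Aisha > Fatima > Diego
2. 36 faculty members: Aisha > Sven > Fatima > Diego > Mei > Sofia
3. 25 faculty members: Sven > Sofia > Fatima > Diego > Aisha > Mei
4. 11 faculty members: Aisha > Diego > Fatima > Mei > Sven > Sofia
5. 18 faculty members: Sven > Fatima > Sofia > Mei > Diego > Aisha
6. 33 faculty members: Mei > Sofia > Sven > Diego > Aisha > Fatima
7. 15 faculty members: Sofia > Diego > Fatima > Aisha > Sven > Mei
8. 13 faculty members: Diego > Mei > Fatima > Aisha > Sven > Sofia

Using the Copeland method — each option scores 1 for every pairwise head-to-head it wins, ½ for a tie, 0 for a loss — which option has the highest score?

Sven

Fatima: beats Mei and Diego; loses to Sofia, Aisha, and Sven → score 2.
Mei: beats Sofia; loses to Fatima, Diego, Aisha, and Sven → score 1.
Sofia: beats Fatima, Diego, and Aisha; loses to Mei and Sven → score 3.
Diego: beats Mei and Aisha; loses to Fatima, Sofia, and Sven → score 2.
Aisha: beats Fatima and Mei; loses to Sofia, Diego, and Sven → score 2.
Sven: beats Fatima, Mei, Sofia, Diego, and Aisha → score 5.
Sven has the best pairwise record.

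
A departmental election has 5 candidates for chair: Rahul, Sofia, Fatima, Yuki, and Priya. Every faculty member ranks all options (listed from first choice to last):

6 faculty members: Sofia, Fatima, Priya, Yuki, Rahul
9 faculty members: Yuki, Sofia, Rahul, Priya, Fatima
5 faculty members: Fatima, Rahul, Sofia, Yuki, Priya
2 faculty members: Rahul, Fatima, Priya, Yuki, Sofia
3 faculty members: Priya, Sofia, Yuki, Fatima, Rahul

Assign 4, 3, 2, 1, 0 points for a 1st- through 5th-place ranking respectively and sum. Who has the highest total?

Rahul: 6·0 + 9·2 + 5·3 + 2·4 + 3·0 = 41
Sofia: 6·4 + 9·3 + 5·2 + 2·0 + 3·3 = 70
Fatima: 6·3 + 9·0 + 5·4 + 2·3 + 3·1 = 47
Yuki: 6·1 + 9·4 + 5·1 + 2·1 + 3·2 = 55
Priya: 6·2 + 9·1 + 5·0 + 2·2 + 3·4 = 37
Sofia has the highest Borda score (70).

Sofia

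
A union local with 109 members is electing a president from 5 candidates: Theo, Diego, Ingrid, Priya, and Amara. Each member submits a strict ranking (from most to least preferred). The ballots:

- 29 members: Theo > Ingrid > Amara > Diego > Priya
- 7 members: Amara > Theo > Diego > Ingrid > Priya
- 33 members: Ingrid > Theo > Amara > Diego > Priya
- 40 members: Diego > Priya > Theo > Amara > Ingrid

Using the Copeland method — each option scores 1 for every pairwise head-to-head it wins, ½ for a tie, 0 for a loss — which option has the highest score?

Theo

Theo: beats Diego, Ingrid, Priya, and Amara → score 4.
Diego: beats Priya; loses to Theo, Ingrid, and Amara → score 1.
Ingrid: beats Diego, Priya, and Amara; loses to Theo → score 3.
Priya: loses to Theo, Diego, Ingrid, and Amara → score 0.
Amara: beats Diego and Priya; loses to Theo and Ingrid → score 2.
Theo has the best pairwise record.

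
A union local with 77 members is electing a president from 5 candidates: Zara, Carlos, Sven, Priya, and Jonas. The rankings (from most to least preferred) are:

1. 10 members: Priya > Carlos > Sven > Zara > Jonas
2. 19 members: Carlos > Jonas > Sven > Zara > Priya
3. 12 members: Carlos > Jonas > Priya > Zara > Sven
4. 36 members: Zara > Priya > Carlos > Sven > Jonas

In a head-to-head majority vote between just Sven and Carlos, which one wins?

Carlos

Voters preferring Sven to Carlos: 0; preferring Carlos to Sven: 77.
Carlos wins the head-to-head.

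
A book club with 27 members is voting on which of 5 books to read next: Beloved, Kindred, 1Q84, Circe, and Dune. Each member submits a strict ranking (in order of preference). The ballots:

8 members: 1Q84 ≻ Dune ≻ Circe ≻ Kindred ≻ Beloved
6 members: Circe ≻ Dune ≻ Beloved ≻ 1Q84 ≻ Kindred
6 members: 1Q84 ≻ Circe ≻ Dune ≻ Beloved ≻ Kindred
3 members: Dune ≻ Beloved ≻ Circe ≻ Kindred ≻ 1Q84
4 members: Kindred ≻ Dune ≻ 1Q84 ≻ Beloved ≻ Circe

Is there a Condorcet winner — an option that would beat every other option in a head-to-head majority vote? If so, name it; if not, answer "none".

1Q84 vs Beloved: 18–9 for 1Q84.
1Q84 vs Kindred: 20–7 for 1Q84.
1Q84 vs Circe: 18–9 for 1Q84.
1Q84 vs Dune: 14–13 for 1Q84.
1Q84 beats every other option head-to-head.

1Q84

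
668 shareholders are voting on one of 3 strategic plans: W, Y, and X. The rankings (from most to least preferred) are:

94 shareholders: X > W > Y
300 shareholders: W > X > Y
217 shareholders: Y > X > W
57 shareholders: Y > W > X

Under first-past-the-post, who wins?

W

First-place votes: W 300, Y 274, X 94.
W has the most first-place votes.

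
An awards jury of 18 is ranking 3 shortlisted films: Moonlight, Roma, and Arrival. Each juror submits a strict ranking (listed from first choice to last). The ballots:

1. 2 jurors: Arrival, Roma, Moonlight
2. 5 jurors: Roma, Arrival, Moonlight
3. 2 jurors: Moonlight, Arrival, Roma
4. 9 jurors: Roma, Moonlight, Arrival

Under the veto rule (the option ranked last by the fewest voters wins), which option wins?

Roma

Last-place votes: Moonlight 7, Roma 2, Arrival 9.
Roma is ranked last by the fewest voters, so Roma wins.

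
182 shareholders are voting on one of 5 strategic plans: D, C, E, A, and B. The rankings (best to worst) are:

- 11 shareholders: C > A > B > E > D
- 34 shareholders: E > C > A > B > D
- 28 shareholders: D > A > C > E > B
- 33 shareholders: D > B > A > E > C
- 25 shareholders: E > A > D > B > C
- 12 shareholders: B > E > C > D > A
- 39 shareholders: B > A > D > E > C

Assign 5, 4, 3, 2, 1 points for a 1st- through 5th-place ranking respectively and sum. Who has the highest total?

D: 11·1 + 34·1 + 28·5 + 33·5 + 25·3 + 12·2 + 39·3 = 566
C: 11·5 + 34·4 + 28·3 + 33·1 + 25·1 + 12·3 + 39·1 = 408
E: 11·2 + 34·5 + 28·2 + 33·2 + 25·5 + 12·4 + 39·2 = 565
A: 11·4 + 34·3 + 28·4 + 33·3 + 25·4 + 12·1 + 39·4 = 625
B: 11·3 + 34·2 + 28·1 + 33·4 + 25·2 + 12·5 + 39·5 = 566
A has the highest Borda score (625).

A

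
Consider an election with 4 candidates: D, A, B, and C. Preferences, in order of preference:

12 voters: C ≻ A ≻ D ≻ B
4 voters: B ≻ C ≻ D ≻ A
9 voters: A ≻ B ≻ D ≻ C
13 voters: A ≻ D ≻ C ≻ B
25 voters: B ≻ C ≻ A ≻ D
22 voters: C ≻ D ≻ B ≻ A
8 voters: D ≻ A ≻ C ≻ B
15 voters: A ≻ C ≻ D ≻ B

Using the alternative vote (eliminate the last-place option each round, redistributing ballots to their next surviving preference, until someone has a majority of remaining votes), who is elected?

C

Round 1: D 8, A 37, B 29, C 34. Eliminate D.
Round 2: A 45, B 29, C 34. Eliminate B.
Round 3: A 45, C 63. C has a majority.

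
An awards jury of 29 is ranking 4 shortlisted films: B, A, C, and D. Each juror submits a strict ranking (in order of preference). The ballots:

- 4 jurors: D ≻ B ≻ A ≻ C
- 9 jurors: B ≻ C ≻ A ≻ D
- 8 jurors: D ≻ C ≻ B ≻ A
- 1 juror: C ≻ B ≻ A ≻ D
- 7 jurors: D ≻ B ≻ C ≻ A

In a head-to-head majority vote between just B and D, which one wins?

Voters preferring B to D: 10; preferring D to B: 19.
D wins the head-to-head.

D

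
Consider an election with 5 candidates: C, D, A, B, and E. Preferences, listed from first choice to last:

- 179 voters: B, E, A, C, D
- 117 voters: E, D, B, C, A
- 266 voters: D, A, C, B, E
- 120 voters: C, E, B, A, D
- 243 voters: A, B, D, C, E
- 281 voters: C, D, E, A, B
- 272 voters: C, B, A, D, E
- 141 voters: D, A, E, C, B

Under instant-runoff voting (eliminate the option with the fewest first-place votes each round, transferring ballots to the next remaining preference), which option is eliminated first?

E

Round 1: C 673, D 407, A 243, B 179, E 117. Eliminate E.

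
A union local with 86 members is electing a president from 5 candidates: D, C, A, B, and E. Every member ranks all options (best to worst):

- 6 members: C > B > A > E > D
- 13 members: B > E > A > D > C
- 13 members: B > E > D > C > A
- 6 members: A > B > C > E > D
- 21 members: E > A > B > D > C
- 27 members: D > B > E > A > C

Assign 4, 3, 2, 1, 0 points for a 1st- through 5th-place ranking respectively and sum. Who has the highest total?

D: 6·0 + 13·1 + 13·2 + 6·0 + 21·1 + 27·4 = 168
C: 6·4 + 13·0 + 13·1 + 6·2 + 21·0 + 27·0 = 49
A: 6·2 + 13·2 + 13·0 + 6·4 + 21·3 + 27·1 = 152
B: 6·3 + 13·4 + 13·4 + 6·3 + 21·2 + 27·3 = 263
E: 6·1 + 13·3 + 13·3 + 6·1 + 21·4 + 27·2 = 228
B has the highest Borda score (263).

B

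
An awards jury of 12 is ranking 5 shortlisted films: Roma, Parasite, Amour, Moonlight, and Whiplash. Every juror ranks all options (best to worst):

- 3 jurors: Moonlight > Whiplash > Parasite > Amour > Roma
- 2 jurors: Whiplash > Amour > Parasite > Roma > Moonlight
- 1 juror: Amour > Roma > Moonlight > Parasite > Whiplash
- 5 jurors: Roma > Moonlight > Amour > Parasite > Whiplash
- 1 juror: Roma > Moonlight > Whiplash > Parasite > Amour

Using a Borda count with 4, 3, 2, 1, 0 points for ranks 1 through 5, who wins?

Roma: 3·0 + 2·1 + 1·3 + 5·4 + 1·4 = 29
Parasite: 3·2 + 2·2 + 1·1 + 5·1 + 1·1 = 17
Amour: 3·1 + 2·3 + 1·4 + 5·2 + 1·0 = 23
Moonlight: 3·4 + 2·0 + 1·2 + 5·3 + 1·3 = 32
Whiplash: 3·3 + 2·4 + 1·0 + 5·0 + 1·2 = 19
Moonlight has the highest Borda score (32).

Moonlight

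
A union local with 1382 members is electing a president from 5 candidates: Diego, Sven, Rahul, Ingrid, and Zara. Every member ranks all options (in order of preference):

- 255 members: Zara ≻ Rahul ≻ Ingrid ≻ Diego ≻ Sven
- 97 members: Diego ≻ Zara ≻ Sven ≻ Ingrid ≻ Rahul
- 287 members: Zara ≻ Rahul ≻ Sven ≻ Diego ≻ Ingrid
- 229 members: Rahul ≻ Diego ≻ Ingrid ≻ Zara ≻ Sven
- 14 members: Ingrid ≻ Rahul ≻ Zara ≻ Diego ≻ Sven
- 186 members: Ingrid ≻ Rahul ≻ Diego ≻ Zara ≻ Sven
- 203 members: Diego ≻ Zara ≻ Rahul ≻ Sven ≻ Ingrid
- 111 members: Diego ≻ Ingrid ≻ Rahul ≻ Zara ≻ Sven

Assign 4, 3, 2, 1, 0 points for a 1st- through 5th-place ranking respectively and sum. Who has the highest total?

Rahul

Diego: 255·1 + 97·4 + 287·1 + 229·3 + 14·1 + 186·2 + 203·4 + 111·4 = 3259
Sven: 255·0 + 97·2 + 287·2 + 229·0 + 14·0 + 186·0 + 203·1 + 111·0 = 971
Rahul: 255·3 + 97·0 + 287·3 + 229·4 + 14·3 + 186·3 + 203·2 + 111·2 = 3770
Ingrid: 255·2 + 97·1 + 287·0 + 229·2 + 14·4 + 186·4 + 203·0 + 111·3 = 2198
Zara: 255·4 + 97·3 + 287·4 + 229·1 + 14·2 + 186·1 + 203·3 + 111·1 = 3622
Rahul has the highest Borda score (3770).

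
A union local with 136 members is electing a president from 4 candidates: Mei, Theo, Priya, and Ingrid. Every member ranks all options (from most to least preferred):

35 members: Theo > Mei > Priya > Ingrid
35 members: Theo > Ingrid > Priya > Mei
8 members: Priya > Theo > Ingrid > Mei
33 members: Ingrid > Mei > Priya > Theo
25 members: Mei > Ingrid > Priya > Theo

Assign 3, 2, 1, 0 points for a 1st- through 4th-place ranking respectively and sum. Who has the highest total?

Ingrid

Mei: 35·2 + 35·0 + 8·0 + 33·2 + 25·3 = 211
Theo: 35·3 + 35·3 + 8·2 + 33·0 + 25·0 = 226
Priya: 35·1 + 35·1 + 8·3 + 33·1 + 25·1 = 152
Ingrid: 35·0 + 35·2 + 8·1 + 33·3 + 25·2 = 227
Ingrid has the highest Borda score (227).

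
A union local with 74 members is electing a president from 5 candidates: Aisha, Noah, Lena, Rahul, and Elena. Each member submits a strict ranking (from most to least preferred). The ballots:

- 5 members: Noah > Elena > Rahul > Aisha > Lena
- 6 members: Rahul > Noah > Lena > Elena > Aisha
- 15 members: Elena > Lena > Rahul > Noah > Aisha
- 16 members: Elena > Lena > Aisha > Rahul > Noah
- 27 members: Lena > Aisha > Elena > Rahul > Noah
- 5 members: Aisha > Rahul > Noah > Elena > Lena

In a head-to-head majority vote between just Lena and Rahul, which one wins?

Voters preferring Lena to Rahul: 58; preferring Rahul to Lena: 16.
Lena wins the head-to-head.

Lena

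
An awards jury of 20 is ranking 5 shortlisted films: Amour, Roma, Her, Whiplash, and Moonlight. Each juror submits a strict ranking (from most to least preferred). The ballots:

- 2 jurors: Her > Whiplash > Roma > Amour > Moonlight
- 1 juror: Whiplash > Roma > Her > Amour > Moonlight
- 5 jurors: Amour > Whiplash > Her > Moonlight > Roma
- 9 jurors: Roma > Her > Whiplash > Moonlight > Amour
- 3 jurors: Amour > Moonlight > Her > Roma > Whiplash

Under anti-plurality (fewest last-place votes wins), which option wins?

Last-place votes: Amour 9, Roma 5, Her 0, Whiplash 3, Moonlight 3.
Her is ranked last by the fewest voters, so Her wins.

Her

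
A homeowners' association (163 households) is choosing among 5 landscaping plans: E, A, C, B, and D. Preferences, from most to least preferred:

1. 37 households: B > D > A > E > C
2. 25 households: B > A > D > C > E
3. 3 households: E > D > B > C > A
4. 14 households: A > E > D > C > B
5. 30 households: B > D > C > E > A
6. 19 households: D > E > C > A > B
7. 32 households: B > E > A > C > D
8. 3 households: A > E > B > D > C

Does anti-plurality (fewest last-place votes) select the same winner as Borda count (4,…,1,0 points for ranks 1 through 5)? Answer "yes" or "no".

Anti-plurality — last-place votes: E 25, A 33, C 40, B 33, D 32. Winner: E.
Borda — scores: E 283, A 300, C 172, B 508, D 367. Winner: B.
The two methods disagree.

no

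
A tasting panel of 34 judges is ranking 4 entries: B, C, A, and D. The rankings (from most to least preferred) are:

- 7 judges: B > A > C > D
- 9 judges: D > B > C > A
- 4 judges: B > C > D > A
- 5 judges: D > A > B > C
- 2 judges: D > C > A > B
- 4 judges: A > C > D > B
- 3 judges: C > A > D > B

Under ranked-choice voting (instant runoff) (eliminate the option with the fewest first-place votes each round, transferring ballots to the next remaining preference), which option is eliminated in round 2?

A

Round 1: B 11, C 3, A 4, D 16. Eliminate C.
Round 2: B 11, A 7, D 16. Eliminate A.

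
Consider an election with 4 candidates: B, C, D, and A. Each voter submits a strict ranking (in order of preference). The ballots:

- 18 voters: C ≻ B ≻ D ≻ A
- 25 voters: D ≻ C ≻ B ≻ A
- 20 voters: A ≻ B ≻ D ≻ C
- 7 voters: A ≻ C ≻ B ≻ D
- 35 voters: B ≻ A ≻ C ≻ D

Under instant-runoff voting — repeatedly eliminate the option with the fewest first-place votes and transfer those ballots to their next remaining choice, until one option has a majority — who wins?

Round 1: B 35, C 18, D 25, A 27. Eliminate C.
Round 2: B 53, D 25, A 27. B has a majority.

B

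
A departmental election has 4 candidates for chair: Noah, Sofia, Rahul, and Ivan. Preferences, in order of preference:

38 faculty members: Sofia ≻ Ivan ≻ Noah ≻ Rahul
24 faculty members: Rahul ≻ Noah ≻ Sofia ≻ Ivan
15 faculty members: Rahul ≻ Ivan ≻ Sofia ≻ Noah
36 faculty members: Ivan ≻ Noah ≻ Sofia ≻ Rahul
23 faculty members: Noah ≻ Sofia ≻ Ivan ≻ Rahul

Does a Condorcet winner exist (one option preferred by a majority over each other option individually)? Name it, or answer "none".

none

Checking pairwise contests:
Ivan beats Noah 89–47.
Noah beats Sofia 83–53.
Noah beats Rahul 97–39.
Sofia beats Ivan 85–51.
Every option loses at least one head-to-head, so there is no Condorcet winner.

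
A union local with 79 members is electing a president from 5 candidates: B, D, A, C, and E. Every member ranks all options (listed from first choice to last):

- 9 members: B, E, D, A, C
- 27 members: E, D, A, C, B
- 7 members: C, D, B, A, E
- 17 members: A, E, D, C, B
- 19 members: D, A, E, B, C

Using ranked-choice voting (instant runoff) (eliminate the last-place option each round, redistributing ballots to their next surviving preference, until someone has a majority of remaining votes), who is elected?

Round 1: B 9, D 19, A 17, C 7, E 27. Eliminate C.
Round 2: B 9, D 26, A 17, E 27. Eliminate B.
Round 3: D 26, A 17, E 36. Eliminate A.
Round 4: D 26, E 53. E has a majority.

E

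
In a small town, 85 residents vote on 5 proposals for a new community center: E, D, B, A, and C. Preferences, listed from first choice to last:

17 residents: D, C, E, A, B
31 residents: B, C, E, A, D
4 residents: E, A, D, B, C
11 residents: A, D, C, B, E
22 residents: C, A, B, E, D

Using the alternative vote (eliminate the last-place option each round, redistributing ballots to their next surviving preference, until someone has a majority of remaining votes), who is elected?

Round 1: E 4, D 17, B 31, A 11, C 22. Eliminate E.
Round 2: D 17, B 31, A 15, C 22. Eliminate A.
Round 3: D 32, B 31, C 22. Eliminate C.
Round 4: D 32, B 53. B has a majority.

B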